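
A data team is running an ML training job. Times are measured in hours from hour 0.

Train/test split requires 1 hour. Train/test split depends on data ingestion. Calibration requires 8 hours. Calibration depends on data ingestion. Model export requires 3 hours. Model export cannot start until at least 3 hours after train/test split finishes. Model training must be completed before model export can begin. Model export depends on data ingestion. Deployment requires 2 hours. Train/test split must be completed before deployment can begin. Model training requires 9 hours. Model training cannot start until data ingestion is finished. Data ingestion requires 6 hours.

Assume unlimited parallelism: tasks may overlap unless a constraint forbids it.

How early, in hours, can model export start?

Data ingestion has no prerequisites, so it starts at hour 0 and finishes at hour 6.
Model training cannot begin until data ingestion (finishes hour 6). It runs from hour 6 to 6 + 9 = hour 15.
Train/test split waits on data ingestion (finishes hour 6), so it starts at hour 6 and finishes at 6 + 1 = hour 7.
Model export waits on train/test split (finishes hour 7, plus 3-hour gap → hour 10); model training (finishes hour 15); data ingestion (finishes hour 6). The latest of these is hour 15, which is the earliest model export can start.

15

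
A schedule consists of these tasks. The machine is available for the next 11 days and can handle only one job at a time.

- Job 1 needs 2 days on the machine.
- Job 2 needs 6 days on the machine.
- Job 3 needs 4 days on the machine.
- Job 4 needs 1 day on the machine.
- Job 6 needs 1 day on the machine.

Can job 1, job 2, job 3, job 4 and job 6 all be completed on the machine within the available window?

No

Running back to back, the jobs need 2 + 6 + 4 + 1 + 1 = 14 days on the machine.
Since 14 > 11, they cannot all fit.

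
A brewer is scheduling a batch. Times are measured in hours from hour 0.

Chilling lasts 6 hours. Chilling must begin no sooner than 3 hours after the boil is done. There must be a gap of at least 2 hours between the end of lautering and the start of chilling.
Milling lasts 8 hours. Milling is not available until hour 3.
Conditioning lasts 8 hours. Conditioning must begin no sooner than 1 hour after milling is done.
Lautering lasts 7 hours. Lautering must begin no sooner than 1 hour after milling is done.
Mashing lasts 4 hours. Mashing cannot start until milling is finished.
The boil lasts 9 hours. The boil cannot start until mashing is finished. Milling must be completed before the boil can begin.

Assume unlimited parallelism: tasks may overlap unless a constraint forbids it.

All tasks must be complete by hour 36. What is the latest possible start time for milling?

Chilling must finish by hour 36; it takes 6 hours, so it must start by 36 − 6 = hour 30.
Since chilling (must start by hour 30, minus 3-hour gap → hour 27) depends on it, the boil must finish by hour 27. Backing off its 9-hour duration gives a latest start of hour 18.
Since the boil (must start by hour 18) depends on it, mashing must finish by hour 18. Backing off its 4-hour duration gives a latest start of hour 14.
Lautering feeds into chilling (must start by hour 30, minus 2-hour gap → hour 28); so lautering must finish by hour 28 and therefore start by hour 21.
Conditioning must finish by hour 36; it takes 8 hours, so it must start by 36 − 8 = hour 28.
Milling has several dependents: mashing (must start by hour 14); lautering (must start by hour 21, minus 1-hour gap → hour 20); the boil (must start by hour 18); conditioning (must start by hour 28, minus 1-hour gap → hour 27). The earliest of those limits is hour 14, so milling must start by 14 − 8 = hour 6.

6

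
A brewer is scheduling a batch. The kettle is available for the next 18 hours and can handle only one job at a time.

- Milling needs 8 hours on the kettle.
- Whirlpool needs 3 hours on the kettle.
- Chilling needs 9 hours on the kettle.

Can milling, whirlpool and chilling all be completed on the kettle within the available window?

Running back to back, the jobs need 8 + 3 + 9 = 20 hours on the kettle.
Since 20 > 18, they cannot all fit.

No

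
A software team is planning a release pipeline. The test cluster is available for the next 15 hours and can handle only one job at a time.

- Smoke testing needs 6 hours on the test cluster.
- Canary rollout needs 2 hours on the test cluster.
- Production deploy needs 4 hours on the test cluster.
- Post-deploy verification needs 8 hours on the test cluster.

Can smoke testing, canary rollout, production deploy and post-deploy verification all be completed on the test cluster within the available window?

No

Running back to back, the jobs need 6 + 2 + 4 + 8 = 20 hours on the test cluster.
Since 20 > 15, they cannot all fit.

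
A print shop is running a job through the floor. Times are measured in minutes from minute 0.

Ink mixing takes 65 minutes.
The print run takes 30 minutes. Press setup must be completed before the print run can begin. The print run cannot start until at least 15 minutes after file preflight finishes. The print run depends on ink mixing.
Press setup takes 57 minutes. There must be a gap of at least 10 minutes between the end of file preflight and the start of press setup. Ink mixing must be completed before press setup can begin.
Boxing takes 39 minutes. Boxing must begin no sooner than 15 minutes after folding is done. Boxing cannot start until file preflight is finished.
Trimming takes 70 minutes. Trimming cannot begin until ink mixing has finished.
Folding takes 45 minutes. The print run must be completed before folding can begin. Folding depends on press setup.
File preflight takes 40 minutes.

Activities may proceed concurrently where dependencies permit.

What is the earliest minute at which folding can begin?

152

Ink mixing can start immediately at minute 0; it finishes at minute 65.
Nothing blocks file preflight, so it runs from minute 0 to minute 40.
Press setup cannot start until file preflight (finishes minute 40, plus 10-minute gap → minute 50); ink mixing (finishes minute 65). The controlling bound is minute 65, so press setup finishes at 65 + 57 = minute 122.
The print run needs all of press setup (finishes minute 122); file preflight (finishes minute 40, plus 15-minute gap → minute 55); ink mixing (finishes minute 65). That puts its earliest start at minute 122; it finishes at 122 + 30 = minute 152.
Folding waits on the print run (finishes minute 152); press setup (finishes minute 122). The latest of these is minute 152, which is the earliest folding can start.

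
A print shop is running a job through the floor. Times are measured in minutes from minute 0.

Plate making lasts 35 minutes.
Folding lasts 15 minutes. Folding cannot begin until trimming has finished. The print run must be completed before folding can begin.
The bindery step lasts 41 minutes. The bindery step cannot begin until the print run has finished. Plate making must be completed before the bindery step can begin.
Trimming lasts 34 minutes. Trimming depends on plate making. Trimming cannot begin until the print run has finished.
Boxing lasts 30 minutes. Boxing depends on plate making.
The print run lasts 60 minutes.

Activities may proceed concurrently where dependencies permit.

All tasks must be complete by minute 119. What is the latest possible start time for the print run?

10

Folding must finish by minute 119; it takes 15 minutes, so it must start by 119 − 15 = minute 104.
Trimming must finish before folding (must start by minute 104). With a 34-minute duration, trimming must start by 104 − 34 = minute 70.
The bindery step has no dependents, so it just needs to finish by minute 119. Starting by 119 − 41 = minute 78 achieves that.
The print run feeds trimming (must start by minute 70); folding (must start by minute 104); the bindery step (must start by minute 78). Taking the minimum, the print run must finish by minute 70 and start by 70 − 60 = minute 10.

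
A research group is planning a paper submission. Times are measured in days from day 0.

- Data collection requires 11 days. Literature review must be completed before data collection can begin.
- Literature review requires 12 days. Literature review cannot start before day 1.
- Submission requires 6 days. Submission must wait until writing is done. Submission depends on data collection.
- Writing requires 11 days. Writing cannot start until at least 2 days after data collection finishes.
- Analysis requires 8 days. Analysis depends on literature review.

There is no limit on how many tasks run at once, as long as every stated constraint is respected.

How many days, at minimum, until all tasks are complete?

After its own release at day 1, literature review can start at day 1 and finishes at day 13.
Analysis cannot begin until literature review (finishes day 13). It runs from day 13 to 13 + 8 = day 21.
Data collection waits on literature review (finishes day 13), so it starts at day 13 and finishes at 13 + 11 = day 24.
After data collection (finishes day 24, plus 2-day gap → day 26), writing can start at day 26 and finishes at day 37.
For submission: writing (finishes day 37); data collection (finishes day 24). Taking the maximum gives a start of day 37, and it finishes at 37 + 6 = day 43.
All tasks are finished once the last one completes. Finish times: Literature review at 13, Data collection at 24, Analysis at 21, Writing at 37, Submission at 43. The latest is day 43.

43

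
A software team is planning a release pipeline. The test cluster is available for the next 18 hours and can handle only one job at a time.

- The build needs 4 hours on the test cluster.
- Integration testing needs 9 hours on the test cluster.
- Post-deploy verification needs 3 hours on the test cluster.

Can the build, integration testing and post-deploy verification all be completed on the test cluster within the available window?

Running back to back, the jobs need 4 + 9 + 3 = 16 hours on the test cluster.
Since 16 ≤ 18, they fit within the window.

Yes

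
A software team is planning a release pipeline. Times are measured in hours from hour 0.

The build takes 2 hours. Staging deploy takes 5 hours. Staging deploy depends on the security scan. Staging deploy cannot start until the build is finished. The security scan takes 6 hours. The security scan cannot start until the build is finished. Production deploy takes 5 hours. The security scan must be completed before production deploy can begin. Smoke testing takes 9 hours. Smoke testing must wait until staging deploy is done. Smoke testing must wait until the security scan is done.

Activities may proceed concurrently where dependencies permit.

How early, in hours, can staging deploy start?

The build can start immediately at hour 0; it finishes at hour 2.
After the build (finishes hour 2), the security scan can start at hour 2 and finishes at hour 8.
Staging deploy waits on the security scan (finishes hour 8); the build (finishes hour 2). The latest of these is hour 8, which is the earliest staging deploy can start.

8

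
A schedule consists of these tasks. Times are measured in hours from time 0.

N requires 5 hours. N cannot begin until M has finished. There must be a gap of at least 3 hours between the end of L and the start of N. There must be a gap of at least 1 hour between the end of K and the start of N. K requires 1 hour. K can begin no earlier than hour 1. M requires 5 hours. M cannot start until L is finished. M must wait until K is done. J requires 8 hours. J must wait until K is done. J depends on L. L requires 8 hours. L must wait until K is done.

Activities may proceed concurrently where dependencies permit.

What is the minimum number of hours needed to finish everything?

20

K cannot begin until its own release at hour 1. It runs from hour 1 to 1 + 1 = hour 2.
L cannot begin until K (finishes hour 2). It runs from hour 2 to 2 + 8 = hour 10.
M cannot start until L (finishes hour 10); K (finishes hour 2). The controlling bound is hour 10, so M finishes at 10 + 5 = hour 15.
N has to wait for M (finishes hour 15); L (finishes hour 10, plus 3-hour gap → hour 13); K (finishes hour 2, plus 1-hour gap → hour 3). The latest of these is hour 15, so N runs hour 15 to 15 + 5 = hour 20.
J has to wait for K (finishes hour 2); L (finishes hour 10). The latest of these is hour 10, so J runs hour 10 to 10 + 8 = hour 18.
All tasks are finished once the last one completes. Finish times: J at 18, K at 2, L at 10, M at 15, N at 20. The latest is hour 20.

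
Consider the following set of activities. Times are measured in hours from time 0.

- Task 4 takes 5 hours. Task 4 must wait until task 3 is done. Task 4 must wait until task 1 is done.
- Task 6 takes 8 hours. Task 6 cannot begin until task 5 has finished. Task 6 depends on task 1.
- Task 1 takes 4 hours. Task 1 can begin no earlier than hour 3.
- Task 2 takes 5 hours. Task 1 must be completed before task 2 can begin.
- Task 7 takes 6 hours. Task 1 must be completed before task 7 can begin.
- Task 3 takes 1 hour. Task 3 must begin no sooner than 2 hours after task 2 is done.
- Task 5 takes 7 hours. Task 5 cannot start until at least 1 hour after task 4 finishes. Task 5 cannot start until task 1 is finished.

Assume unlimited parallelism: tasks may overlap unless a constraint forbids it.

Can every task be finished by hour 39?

Yes

Task 1 cannot begin until its own release at hour 3. It runs from hour 3 to 3 + 4 = hour 7.
Task 7 waits on task 1 (finishes hour 7), so it starts at hour 7 and finishes at 7 + 6 = hour 13.
Task 2 cannot begin until task 1 (finishes hour 7). It runs from hour 7 to 7 + 5 = hour 12.
After task 2 (finishes hour 12, plus 2-hour gap → hour 14), task 3 can start at hour 14 and finishes at hour 15.
For task 4: task 3 (finishes hour 15); task 1 (finishes hour 7). Taking the maximum gives a start of hour 15, and it finishes at 15 + 5 = hour 20.
For task 5: task 4 (finishes hour 20, plus 1-hour gap → hour 21); task 1 (finishes hour 7). Taking the maximum gives a start of hour 21, and it finishes at 21 + 7 = hour 28.
For task 6: task 5 (finishes hour 28); task 1 (finishes hour 7). Taking the maximum gives a start of hour 28, and it finishes at 28 + 8 = hour 36.
Every task is finished by hour 36, which is no later than the deadline of 39, so the schedule is feasible.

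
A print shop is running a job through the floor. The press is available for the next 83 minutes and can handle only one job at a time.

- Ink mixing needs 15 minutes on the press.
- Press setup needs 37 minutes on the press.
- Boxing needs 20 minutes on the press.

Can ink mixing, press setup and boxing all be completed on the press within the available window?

Running back to back, the jobs need 15 + 37 + 20 = 72 minutes on the press.
Since 72 ≤ 83, they fit within the window.

Yes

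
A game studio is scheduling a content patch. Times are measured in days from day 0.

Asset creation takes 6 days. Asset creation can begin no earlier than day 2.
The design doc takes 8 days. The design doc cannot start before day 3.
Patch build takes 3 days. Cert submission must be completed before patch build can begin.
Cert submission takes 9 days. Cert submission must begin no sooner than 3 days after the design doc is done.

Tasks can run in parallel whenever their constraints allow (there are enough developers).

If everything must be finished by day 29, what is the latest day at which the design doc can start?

Patch build has no dependents, so it just needs to finish by day 29. Starting by 29 − 3 = day 26 achieves that.
Cert submission must finish before patch build (must start by day 26). With a 9-day duration, cert submission must start by 26 − 9 = day 17.
Since cert submission (must start by day 17, minus 3-day gap → day 14) depends on it, the design doc must finish by day 14. Backing off its 8-day duration gives a latest start of day 6.

6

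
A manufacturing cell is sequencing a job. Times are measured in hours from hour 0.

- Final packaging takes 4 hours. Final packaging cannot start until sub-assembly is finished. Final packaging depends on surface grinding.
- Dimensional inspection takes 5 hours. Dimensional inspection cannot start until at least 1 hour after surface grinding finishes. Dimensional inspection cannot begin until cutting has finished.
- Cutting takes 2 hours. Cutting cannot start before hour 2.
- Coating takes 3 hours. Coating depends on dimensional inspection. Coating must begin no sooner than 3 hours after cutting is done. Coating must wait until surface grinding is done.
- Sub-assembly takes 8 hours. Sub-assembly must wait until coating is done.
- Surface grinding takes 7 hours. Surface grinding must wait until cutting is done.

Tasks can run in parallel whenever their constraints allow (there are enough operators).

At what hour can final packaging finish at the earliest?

After its own release at hour 2, cutting can start at hour 2 and finishes at hour 4.
After cutting (finishes hour 4), surface grinding can start at hour 4 and finishes at hour 11.
Dimensional inspection has to wait for surface grinding (finishes hour 11, plus 1-hour gap → hour 12); cutting (finishes hour 4). The latest of these is hour 12, so dimensional inspection runs hour 12 to 12 + 5 = hour 17.
Coating has to wait for dimensional inspection (finishes hour 17); cutting (finishes hour 4, plus 3-hour gap → hour 7); surface grinding (finishes hour 11). The latest of these is hour 17, so coating runs hour 17 to 17 + 3 = hour 20.
After coating (finishes hour 20), sub-assembly can start at hour 20 and finishes at hour 28.
Final packaging has to wait for sub-assembly (finishes hour 28); surface grinding (finishes hour 11). The latest of these is hour 28, so final packaging runs hour 28 to 28 + 4 = hour 32.

32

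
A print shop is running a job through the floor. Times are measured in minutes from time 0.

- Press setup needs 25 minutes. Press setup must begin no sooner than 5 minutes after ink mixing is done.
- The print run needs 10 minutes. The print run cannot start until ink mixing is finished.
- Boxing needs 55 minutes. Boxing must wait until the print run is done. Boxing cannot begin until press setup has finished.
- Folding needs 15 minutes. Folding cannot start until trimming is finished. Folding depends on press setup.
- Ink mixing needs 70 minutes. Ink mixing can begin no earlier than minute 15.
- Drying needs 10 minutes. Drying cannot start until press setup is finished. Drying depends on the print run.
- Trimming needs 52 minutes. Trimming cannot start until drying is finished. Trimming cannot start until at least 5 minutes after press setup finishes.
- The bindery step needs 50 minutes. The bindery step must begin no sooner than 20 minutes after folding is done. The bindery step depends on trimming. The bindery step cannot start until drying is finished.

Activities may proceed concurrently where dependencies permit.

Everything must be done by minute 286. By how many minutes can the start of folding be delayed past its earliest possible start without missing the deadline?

24

After its own release at minute 15, ink mixing can start at minute 15 and finishes at minute 85.
The print run waits on ink mixing (finishes minute 85), so it starts at minute 85 and finishes at 85 + 10 = minute 95.
Press setup waits on ink mixing (finishes minute 85, plus 5-minute gap → minute 90), so it starts at minute 90 and finishes at 90 + 25 = minute 115.
Drying cannot start until press setup (finishes minute 115); the print run (finishes minute 95). The controlling bound is minute 115, so drying finishes at 115 + 10 = minute 125.
Trimming needs all of drying (finishes minute 125); press setup (finishes minute 115, plus 5-minute gap → minute 120). That puts its earliest start at minute 125; it finishes at 125 + 52 = minute 177.
For folding: trimming (finishes minute 177); press setup (finishes minute 115). Taking the maximum gives a start of minute 177, and it finishes at 177 + 15 = minute 192.

Working backward from the deadline:
The bindery step has no dependents, so it just needs to finish by minute 286. Starting by 286 − 50 = minute 236 achieves that.
Since the bindery step (must start by minute 236, minus 20-minute gap → minute 216) depends on it, folding must finish by minute 216. Backing off its 15-minute duration gives a latest start of minute 201.
So folding can start as early as minute 177 and as late as minute 201, giving 201 − 177 = 24 minutes of slack.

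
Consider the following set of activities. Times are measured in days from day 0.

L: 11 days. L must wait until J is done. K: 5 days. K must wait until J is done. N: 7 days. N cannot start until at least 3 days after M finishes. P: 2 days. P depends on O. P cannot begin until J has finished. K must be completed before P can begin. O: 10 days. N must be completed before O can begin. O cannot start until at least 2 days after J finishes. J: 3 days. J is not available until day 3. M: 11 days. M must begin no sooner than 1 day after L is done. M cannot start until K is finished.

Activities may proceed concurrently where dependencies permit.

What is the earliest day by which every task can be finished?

J waits on its own release at day 3, so it starts at day 3 and finishes at 3 + 3 = day 6.
After J (finishes day 6), L can start at day 6 and finishes at day 17.
After J (finishes day 6), K can start at day 6 and finishes at day 11.
M has to wait for L (finishes day 17, plus 1-day gap → day 18); K (finishes day 11). The latest of these is day 18, so M runs day 18 to 18 + 11 = day 29.
N waits on M (finishes day 29, plus 3-day gap → day 32), so it starts at day 32 and finishes at 32 + 7 = day 39.
For O: N (finishes day 39); J (finishes day 6, plus 2-day gap → day 8). Taking the maximum gives a start of day 39, and it finishes at 39 + 10 = day 49.
P cannot start until O (finishes day 49); J (finishes day 6); K (finishes day 11). The controlling bound is day 49, so P finishes at 49 + 2 = day 51.
All tasks are finished once the last one completes. Finish times: J at 6, K at 11, L at 17, M at 29, N at 39, O at 49, P at 51. The latest is day 51.

51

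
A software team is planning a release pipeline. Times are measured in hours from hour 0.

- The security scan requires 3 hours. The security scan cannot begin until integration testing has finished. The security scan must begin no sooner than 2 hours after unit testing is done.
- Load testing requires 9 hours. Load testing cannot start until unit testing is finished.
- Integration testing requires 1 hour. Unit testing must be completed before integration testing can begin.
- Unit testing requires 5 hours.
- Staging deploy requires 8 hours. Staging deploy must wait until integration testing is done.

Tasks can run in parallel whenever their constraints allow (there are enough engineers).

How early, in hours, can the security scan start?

Unit testing has no prerequisites, so it starts at hour 0 and finishes at hour 5.
Integration testing cannot begin until unit testing (finishes hour 5). It runs from hour 5 to 5 + 1 = hour 6.
The security scan waits on integration testing (finishes hour 6); unit testing (finishes hour 5, plus 2-hour gap → hour 7). The latest of these is hour 7, which is the earliest the security scan can start.

7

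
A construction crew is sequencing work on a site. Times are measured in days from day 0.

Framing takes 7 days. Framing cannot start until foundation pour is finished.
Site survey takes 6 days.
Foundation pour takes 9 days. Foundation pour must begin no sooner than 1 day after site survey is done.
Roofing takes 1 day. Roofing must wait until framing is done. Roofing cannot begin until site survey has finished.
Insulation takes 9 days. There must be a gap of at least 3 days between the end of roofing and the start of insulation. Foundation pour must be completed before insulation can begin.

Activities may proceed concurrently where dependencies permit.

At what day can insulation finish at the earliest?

Site survey can start immediately at day 0; it finishes at day 6.
Foundation pour cannot begin until site survey (finishes day 6, plus 1-day gap → day 7). It runs from day 7 to 7 + 9 = day 16.
After foundation pour (finishes day 16), framing can start at day 16 and finishes at day 23.
For roofing: framing (finishes day 23); site survey (finishes day 6). Taking the maximum gives a start of day 23, and it finishes at 23 + 1 = day 24.
For insulation: roofing (finishes day 24, plus 3-day gap → day 27); foundation pour (finishes day 16). Taking the maximum gives a start of day 27, and it finishes at 27 + 9 = day 36.

36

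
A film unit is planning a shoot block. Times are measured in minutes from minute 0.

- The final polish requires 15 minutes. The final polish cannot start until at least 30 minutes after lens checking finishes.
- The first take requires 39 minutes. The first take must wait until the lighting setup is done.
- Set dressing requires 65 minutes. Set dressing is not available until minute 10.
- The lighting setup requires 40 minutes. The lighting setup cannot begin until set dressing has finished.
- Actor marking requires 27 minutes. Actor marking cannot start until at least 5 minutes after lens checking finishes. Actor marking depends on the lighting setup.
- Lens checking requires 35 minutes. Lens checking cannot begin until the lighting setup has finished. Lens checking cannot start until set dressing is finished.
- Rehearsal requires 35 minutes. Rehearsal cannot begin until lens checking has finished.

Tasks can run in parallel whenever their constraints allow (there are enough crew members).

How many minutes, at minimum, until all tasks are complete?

Set dressing waits on its own release at minute 10, so it starts at minute 10 and finishes at 10 + 65 = minute 75.
After set dressing (finishes minute 75), the lighting setup can start at minute 75 and finishes at minute 115.
The first take waits on the lighting setup (finishes minute 115), so it starts at minute 115 and finishes at 115 + 39 = minute 154.
Lens checking has to wait for the lighting setup (finishes minute 115); set dressing (finishes minute 75). The latest of these is minute 115, so lens checking runs minute 115 to 115 + 35 = minute 150.
The final polish cannot begin until lens checking (finishes minute 150, plus 30-minute gap → minute 180). It runs from minute 180 to 180 + 15 = minute 195.
Rehearsal cannot begin until lens checking (finishes minute 150). It runs from minute 150 to 150 + 35 = minute 185.
For actor marking: lens checking (finishes minute 150, plus 5-minute gap → minute 155); the lighting setup (finishes minute 115). Taking the maximum gives a start of minute 155, and it finishes at 155 + 27 = minute 182.
All tasks are finished once the last one completes. Finish times: Set dressing at 75, The lighting setup at 115, Lens checking at 150, Actor marking at 182, Rehearsal at 185, The final polish at 195, The first take at 154. The latest is minute 195.

195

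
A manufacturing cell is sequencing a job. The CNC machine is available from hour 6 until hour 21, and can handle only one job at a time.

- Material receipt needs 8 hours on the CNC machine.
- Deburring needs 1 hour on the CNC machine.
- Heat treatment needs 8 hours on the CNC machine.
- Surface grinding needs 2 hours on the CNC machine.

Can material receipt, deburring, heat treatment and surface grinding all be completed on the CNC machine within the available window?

No

The CNC machine window is 21 − 6 = 15 hours.
Running back to back, the jobs need 8 + 1 + 8 + 2 = 19 hours on the CNC machine.
Since 19 > 15, they cannot all fit.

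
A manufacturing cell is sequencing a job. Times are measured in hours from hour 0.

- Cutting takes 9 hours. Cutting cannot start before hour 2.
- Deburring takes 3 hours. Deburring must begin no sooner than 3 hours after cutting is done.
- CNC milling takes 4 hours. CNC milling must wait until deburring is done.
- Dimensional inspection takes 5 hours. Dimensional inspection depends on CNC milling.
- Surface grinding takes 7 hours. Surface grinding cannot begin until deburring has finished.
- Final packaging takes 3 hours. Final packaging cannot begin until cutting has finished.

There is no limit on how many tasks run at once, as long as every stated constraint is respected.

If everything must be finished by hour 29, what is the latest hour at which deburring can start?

Nothing follows dimensional inspection; the deadline of hour 29 is its only limit. It must start by 29 − 5 = hour 24.
CNC milling feeds into dimensional inspection (must start by hour 24); so CNC milling must finish by hour 24 and therefore start by hour 20.
Surface grinding must finish by hour 29; it takes 7 hours, so it must start by 29 − 7 = hour 22.
Deburring feeds CNC milling (must start by hour 20); surface grinding (must start by hour 22). Taking the minimum, deburring must finish by hour 20 and start by 20 − 3 = hour 17.

17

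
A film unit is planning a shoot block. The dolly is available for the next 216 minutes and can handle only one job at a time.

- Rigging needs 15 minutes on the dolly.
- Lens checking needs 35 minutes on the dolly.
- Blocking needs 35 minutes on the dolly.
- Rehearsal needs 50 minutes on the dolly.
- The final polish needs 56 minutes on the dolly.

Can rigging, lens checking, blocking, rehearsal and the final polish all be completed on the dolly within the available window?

Yes

Running back to back, the jobs need 15 + 35 + 35 + 50 + 56 = 191 minutes on the dolly.
Since 191 ≤ 216, they fit within the window.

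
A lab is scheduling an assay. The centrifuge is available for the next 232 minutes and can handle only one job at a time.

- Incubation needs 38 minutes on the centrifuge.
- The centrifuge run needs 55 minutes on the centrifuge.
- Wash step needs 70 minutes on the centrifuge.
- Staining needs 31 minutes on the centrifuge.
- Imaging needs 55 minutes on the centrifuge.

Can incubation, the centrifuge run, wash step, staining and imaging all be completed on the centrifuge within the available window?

Running back to back, the jobs need 38 + 55 + 70 + 31 + 55 = 249 minutes on the centrifuge.
Since 249 > 232, they cannot all fit.

No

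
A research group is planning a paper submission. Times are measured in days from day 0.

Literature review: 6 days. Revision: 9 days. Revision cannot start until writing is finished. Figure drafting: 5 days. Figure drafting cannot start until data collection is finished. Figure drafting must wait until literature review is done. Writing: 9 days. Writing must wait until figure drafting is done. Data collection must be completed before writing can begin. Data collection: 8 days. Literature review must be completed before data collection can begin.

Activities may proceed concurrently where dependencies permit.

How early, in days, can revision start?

Literature review can start immediately at day 0; it finishes at day 6.
After literature review (finishes day 6), data collection can start at day 6 and finishes at day 14.
Figure drafting cannot start until data collection (finishes day 14); literature review (finishes day 6). The controlling bound is day 14, so figure drafting finishes at 14 + 5 = day 19.
Writing has to wait for figure drafting (finishes day 19); data collection (finishes day 14). The latest of these is day 19, so writing runs day 19 to 19 + 9 = day 28.
Revision waits on writing (finishes day 28), so the earliest it can start is day 28.

28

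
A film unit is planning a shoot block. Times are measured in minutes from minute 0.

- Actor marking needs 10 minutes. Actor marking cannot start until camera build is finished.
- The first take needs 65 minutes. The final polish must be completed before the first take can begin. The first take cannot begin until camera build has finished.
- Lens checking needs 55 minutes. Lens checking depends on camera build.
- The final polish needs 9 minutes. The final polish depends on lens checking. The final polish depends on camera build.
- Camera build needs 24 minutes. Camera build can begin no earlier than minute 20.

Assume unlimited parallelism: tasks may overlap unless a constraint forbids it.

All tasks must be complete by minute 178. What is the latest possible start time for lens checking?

The first take must finish by minute 178; it takes 65 minutes, so it must start by 178 − 65 = minute 113.
The final polish must finish before the first take (must start by minute 113). With a 9-minute duration, the final polish must start by 113 − 9 = minute 104.
Lens checking has to be done before the final polish (must start by minute 104). That means finishing by minute 104, i.e. starting by 104 − 55 = minute 49.

49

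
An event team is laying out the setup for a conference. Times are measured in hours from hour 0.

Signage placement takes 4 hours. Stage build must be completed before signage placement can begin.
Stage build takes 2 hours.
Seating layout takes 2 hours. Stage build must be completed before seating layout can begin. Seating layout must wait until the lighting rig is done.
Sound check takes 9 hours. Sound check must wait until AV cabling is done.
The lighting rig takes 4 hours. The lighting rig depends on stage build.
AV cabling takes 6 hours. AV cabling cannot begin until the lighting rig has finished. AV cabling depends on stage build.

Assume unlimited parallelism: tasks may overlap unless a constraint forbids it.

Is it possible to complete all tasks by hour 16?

Stage build has no prerequisites, so it starts at hour 0 and finishes at hour 2.
Signage placement waits on stage build (finishes hour 2), so it starts at hour 2 and finishes at 2 + 4 = hour 6.
After stage build (finishes hour 2), the lighting rig can start at hour 2 and finishes at hour 6.
Seating layout has to wait for stage build (finishes hour 2); the lighting rig (finishes hour 6). The latest of these is hour 6, so seating layout runs hour 6 to 6 + 2 = hour 8.
AV cabling needs all of the lighting rig (finishes hour 6); stage build (finishes hour 2). That puts its earliest start at hour 6; it finishes at 6 + 6 = hour 12.
Sound check cannot begin until AV cabling (finishes hour 12). It runs from hour 12 to 12 + 9 = hour 21.
The earliest everything can be done is hour 21, which is after the deadline of 16, so it is not possible.

No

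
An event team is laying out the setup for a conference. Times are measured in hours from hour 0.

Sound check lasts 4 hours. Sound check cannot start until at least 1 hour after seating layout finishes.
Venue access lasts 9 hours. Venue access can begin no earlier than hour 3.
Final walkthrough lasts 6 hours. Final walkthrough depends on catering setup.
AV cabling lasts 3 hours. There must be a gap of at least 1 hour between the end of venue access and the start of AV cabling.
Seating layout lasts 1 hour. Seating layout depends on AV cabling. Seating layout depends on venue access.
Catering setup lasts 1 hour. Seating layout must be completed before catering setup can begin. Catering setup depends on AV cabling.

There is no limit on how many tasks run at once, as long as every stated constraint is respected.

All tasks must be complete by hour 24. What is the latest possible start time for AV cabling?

To finish by hour 24, final walkthrough (duration 6) must start no later than hour 18.
Catering setup has to be done before final walkthrough (must start by hour 18). That means finishing by hour 18, i.e. starting by 18 − 1 = hour 17.
To finish by hour 24, sound check (duration 4) must start no later than hour 20.
For seating layout: catering setup (must start by hour 17); sound check (must start by hour 20, minus 1-hour gap → hour 19). The most restrictive is hour 17; with a 1-hour duration, seating layout must start by hour 16.
For AV cabling: seating layout (must start by hour 16); catering setup (must start by hour 17). The most restrictive is hour 16; with a 3-hour duration, AV cabling must start by hour 13.

13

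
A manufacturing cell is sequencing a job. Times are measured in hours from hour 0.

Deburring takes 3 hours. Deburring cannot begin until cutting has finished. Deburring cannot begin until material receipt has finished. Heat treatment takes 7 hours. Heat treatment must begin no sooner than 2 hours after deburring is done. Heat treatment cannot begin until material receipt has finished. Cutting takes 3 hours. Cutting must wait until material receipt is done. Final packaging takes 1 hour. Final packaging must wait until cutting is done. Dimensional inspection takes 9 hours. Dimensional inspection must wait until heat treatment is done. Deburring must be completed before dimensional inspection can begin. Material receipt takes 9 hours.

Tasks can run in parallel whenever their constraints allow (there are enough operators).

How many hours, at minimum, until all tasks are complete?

33

Material receipt has no prerequisites, so it starts at hour 0 and finishes at hour 9.
Cutting cannot begin until material receipt (finishes hour 9). It runs from hour 9 to 9 + 3 = hour 12.
Final packaging waits on cutting (finishes hour 12), so it starts at hour 12 and finishes at 12 + 1 = hour 13.
Deburring has to wait for cutting (finishes hour 12); material receipt (finishes hour 9). The latest of these is hour 12, so deburring runs hour 12 to 12 + 3 = hour 15.
Heat treatment cannot start until deburring (finishes hour 15, plus 2-hour gap → hour 17); material receipt (finishes hour 9). The controlling bound is hour 17, so heat treatment finishes at 17 + 7 = hour 24.
Dimensional inspection cannot start until heat treatment (finishes hour 24); deburring (finishes hour 15). The controlling bound is hour 24, so dimensional inspection finishes at 24 + 9 = hour 33.
All tasks are finished once the last one completes. Finish times: Material receipt at 9, Cutting at 12, Deburring at 15, Heat treatment at 24, Dimensional inspection at 33, Final packaging at 13. The latest is hour 33.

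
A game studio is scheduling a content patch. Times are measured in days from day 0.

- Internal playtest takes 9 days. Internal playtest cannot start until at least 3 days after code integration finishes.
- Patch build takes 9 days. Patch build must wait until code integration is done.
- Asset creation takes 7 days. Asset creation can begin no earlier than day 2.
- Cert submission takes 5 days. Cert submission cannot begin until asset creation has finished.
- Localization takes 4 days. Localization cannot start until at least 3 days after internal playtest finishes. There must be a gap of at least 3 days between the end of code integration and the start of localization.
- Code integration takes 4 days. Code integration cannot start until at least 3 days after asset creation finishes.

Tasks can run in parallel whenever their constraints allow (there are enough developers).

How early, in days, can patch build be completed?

25

Asset creation cannot begin until its own release at day 2. It runs from day 2 to 2 + 7 = day 9.
Code integration waits on asset creation (finishes day 9, plus 3-day gap → day 12), so it starts at day 12 and finishes at 12 + 4 = day 16.
Patch build waits on code integration (finishes day 16), so it starts at day 16 and finishes at 16 + 9 = day 25.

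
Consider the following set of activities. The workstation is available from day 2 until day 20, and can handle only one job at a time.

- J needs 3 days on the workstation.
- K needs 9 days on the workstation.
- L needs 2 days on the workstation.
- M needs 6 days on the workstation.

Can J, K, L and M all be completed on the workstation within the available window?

The workstation window is 20 − 2 = 18 days.
Running back to back, the jobs need 3 + 9 + 2 + 6 = 20 days on the workstation.
Since 20 > 18, they cannot all fit.

No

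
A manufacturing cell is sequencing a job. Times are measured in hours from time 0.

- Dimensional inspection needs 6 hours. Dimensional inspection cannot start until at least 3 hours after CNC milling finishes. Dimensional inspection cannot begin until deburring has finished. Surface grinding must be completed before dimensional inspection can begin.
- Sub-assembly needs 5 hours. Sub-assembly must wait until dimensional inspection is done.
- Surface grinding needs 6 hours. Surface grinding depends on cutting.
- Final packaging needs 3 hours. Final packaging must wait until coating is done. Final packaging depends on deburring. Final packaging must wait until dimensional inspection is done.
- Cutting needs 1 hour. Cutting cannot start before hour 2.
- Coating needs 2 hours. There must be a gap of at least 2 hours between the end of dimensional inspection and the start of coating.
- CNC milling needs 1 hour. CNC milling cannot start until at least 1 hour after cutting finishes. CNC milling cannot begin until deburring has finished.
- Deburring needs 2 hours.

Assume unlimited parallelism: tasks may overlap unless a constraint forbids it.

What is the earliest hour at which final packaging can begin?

19

Deburring can start immediately at hour 0; it finishes at hour 2.
After its own release at hour 2, cutting can start at hour 2 and finishes at hour 3.
Surface grinding waits on cutting (finishes hour 3), so it starts at hour 3 and finishes at 3 + 6 = hour 9.
CNC milling cannot start until cutting (finishes hour 3, plus 1-hour gap → hour 4); deburring (finishes hour 2). The controlling bound is hour 4, so CNC milling finishes at 4 + 1 = hour 5.
Dimensional inspection cannot start until CNC milling (finishes hour 5, plus 3-hour gap → hour 8); deburring (finishes hour 2); surface grinding (finishes hour 9). The controlling bound is hour 9, so dimensional inspection finishes at 9 + 6 = hour 15.
Coating waits on dimensional inspection (finishes hour 15, plus 2-hour gap → hour 17), so it starts at hour 17 and finishes at 17 + 2 = hour 19.
Final packaging waits on coating (finishes hour 19); deburring (finishes hour 2); dimensional inspection (finishes hour 15). The latest of these is hour 19, which is the earliest final packaging can start.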